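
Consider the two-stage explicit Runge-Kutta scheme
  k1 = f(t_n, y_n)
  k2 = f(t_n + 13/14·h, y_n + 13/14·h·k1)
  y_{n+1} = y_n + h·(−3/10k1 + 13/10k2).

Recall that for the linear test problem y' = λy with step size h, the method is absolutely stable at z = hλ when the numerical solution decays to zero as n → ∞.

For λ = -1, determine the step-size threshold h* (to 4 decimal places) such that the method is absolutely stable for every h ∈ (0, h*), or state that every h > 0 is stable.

Set f=λy, z=hλ:
  k1=λy_n ⇒ h·k1=z·y_n;  k2=λ(1+13/14z)y_n ⇒ h·k2=z(1+13/14z)y_n
  y_{n+1}/y_n = 1 − 3/10z + 13/10z(1+13/14z) = 1 + z + 169/140z²
  so R(z) = 1 + z + 169/140z².

Find x<0 with |R(x)|<1.
x=-1.68: |R|=2.7270
R=1: x+169/140x²=0 ⇒ x=−140/169=-0.8284; min R=1−1/(4·169/140)=0.7929>−1
Confirm numerically:
  x=-0.704: |R|=0.89428 <1
  x=-0.489: |R|=0.79965 <1
  x=-0.471: |R|=0.79679 <1
  x=-0.382: |R|=0.79415 <1
  x=-1.348: |R|=1.84550 >1
  x=-1.201: |R|=1.54018 >1
  x=-0.968: |R|=1.16312 >1
So |R|<1 on (-0.8284, 0).

(-0.8284,0); λ=-1 ⇒ h* = (140/169)/1 = 0.8284.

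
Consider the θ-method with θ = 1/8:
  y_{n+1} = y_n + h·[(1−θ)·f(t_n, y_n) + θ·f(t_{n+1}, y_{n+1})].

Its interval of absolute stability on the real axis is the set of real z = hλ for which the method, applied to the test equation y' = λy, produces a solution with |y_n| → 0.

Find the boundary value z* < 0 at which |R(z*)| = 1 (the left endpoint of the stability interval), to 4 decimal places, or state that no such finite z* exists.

Set f=λy, z=hλ:
  y_{n+1} = y_n + z·[7/8·y_n + 1/8·y_{n+1}] ⇒ (1 − 1/8z)y_{n+1} = (1 + 7/8z)y_n
  ⇒ R(z) = (1 + 7/8z)/(1 − 1/8z).

Boundary: |R(x)|=1, x<0.
x=-1.6: |R|=0.3333
R=−1: 1+7/8x = −1+1/8x ⇒ -3/4x=2 ⇒ x=2/(-3/4)=-2.6667
Confirm numerically:
  x=-2.319: |R|=0.79785 <1
  x=-2.159: |R|=0.70017 <1
  x=-1.982: |R|=0.58846 <1
  x=-1.379: |R|=0.17624 <1
  x=-3.043: |R|=1.20447 >1
  x=-3.018: |R|=1.19132 >1
  x=-2.791: |R|=1.06913 >1
Stable set (-2.6667, 0).

left endpoint -2.6667.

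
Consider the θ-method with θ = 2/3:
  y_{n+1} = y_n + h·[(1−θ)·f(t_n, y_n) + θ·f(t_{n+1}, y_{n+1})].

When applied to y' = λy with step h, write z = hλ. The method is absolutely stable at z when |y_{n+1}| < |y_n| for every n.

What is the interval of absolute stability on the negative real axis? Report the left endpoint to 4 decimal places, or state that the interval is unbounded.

On y'=λy, z=hλ:
  y_{n+1} = y_n + z·[1/3·y_n + 2/3·y_{n+1}] ⇒ (1 − 2/3z)y_{n+1} = (1 + 1/3z)y_n
  R(z) = (1 + 1/3z)/(1 − 2/3z).

Find x<0 with |R(x)|<1.
x=-1.78: |R|=0.1860
x=-2: |R|=0.1429
x=-10: |R|=0.3043
x=-100: |R|=0.4778
θ=2/3≥1/2 ⇒ |1+1/3x|<|1−2/3x| ∀x<0 ⇒ interval (−∞,0).

(−∞, 0) — no finite endpoint.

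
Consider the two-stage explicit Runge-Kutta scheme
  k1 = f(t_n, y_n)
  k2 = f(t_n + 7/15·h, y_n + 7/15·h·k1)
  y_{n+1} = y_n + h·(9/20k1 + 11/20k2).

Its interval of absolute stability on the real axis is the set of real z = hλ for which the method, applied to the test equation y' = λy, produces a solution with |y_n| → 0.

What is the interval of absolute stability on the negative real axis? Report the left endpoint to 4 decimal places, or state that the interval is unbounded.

With y'=λy (z=hλ):
  k1=λy_n ⇒ h·k1=z·y_n;  k2=λ(1+7/15z)y_n ⇒ h·k2=z(1+7/15z)y_n
  y_{n+1}/y_n = 1 + 9/20z + 11/20z(1+7/15z) = 1 + z + 77/300z²
  ⇒ R(z) = 1 + z + 77/300z².

Solve |R(x)|<1 on ℝ⁻.
x=-0.75: |R|=0.3944
R=1: x+77/300x²=0 ⇒ x=−300/77=-3.8961; min R=1−1/(4·77/300)=0.0260>−1
Confirm numerically:
  x=-3.378: |R|=0.55079 <1
  x=-2.650: |R|=0.15244 <1
  x=-2.478: |R|=0.09806 <1
  x=-1.803: |R|=0.03137 <1
  x=-4.439: |R|=1.61855 >1
  x=-4.387: |R|=1.55275 >1
  x=-4.337: |R|=1.49079 >1
Stable set (-3.8961, 0).

z∈(-3.8961,0).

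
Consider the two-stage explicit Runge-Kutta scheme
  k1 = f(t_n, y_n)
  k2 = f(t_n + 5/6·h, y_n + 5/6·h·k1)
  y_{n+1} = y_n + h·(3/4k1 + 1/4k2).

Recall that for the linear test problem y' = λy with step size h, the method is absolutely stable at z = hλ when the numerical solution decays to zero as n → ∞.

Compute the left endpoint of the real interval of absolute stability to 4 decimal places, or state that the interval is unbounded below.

Set f=λy, z=hλ:
  k1=λy_n ⇒ h·k1=z·y_n;  k2=λ(1+5/6z)y_n ⇒ h·k2=z(1+5/6z)y_n
  y_{n+1}/y_n = 1 + 3/4z + 1/4z(1+5/6z) = 1 + z + 5/24z²
  so R(z) = 1 + z + 5/24z².

Find x<0 with |R(x)|<1.
x=-1.31: |R|=0.0475
R=1: x+5/24x²=0 ⇒ x=−24/5=-4.8000; min R=1−1/(4·5/24)=-0.2000>−1
Confirm numerically:
  x=-3.941: |R|=0.29473 <1
  x=-3.745: |R|=0.17688 <1
  x=-3.087: |R|=0.10167 <1
  x=-2.798: |R|=0.16700 <1
  x=-5.353: |R|=1.61671 >1
  x=-5.252: |R|=1.49456 >1
  x=-5.203: |R|=1.43684 >1
Stable set (-4.8000, 0).

z* = -4.8000.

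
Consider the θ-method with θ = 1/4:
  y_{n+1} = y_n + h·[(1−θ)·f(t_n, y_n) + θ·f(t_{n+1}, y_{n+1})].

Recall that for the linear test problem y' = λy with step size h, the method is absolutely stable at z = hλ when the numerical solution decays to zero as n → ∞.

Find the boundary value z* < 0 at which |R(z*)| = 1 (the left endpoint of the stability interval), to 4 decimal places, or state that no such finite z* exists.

left endpoint -4.0000.

Test eqn y'=λy, z=hλ:
  y_{n+1} = y_n + z·[3/4·y_n + 1/4·y_{n+1}] ⇒ (1 − 1/4z)y_{n+1} = (1 + 3/4z)y_n
  so R(z) = (1 + 3/4z)/(1 − 1/4z).

Need |R(x)|<1, x<0.
x=-0.52: |R|=0.5398
R=−1: 1+3/4x = −1+1/4x ⇒ -1/2x=2 ⇒ x=2/(-1/2)=-4.0000
Confirm numerically:
  x=-2.580: |R|=0.56839 <1
  x=-2.104: |R|=0.37877 <1
  x=-1.731: |R|=0.20817 <1
  x=-4.442: |R|=1.10471 >1
  x=-4.256: |R|=1.06202 >1
  x=-4.222: |R|=1.05400 >1
So |R|<1 on (-4.0000, 0).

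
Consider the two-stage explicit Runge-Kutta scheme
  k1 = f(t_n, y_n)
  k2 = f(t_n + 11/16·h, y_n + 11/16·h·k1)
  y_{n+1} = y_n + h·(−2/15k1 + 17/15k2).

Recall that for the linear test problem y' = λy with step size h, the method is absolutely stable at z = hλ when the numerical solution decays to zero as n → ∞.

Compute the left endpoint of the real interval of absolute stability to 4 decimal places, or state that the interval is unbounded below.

left endpoint -1.2834.

On y'=λy, z=hλ:
  k1=λy_n ⇒ h·k1=z·y_n;  k2=λ(1+11/16z)y_n ⇒ h·k2=z(1+11/16z)y_n
  y_{n+1}/y_n = 1 − 2/15z + 17/15z(1+11/16z) = 1 + z + 187/240z²
  so R(z) = 1 + z + 187/240z².

Need |R(x)|<1, x<0.
x=-1.71: |R|=1.5684
R=1: x+187/240x²=0 ⇒ x=−240/187=-1.2834; min R=1−1/(4·187/240)=0.6791>−1
Confirm numerically:
  x=-1.197: |R|=0.91940 <1
  x=-0.840: |R|=0.70978 <1
  x=-0.756: |R|=0.68932 <1
  x=-0.700: |R|=0.68179 <1
  x=-1.588: |R|=1.37686 >1
  x=-1.467: |R|=1.20984 >1
Stable set (-1.2834, 0).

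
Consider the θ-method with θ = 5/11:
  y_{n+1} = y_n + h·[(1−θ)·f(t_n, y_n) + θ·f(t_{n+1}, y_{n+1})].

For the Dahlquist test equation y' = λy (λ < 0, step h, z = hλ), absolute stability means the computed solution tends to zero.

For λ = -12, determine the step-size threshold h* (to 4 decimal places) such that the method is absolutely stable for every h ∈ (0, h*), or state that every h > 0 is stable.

(-22.0000,0); λ=-12 ⇒ h* = (22)/12 = 1.8333.

Test eqn y'=λy, z=hλ:
  y_{n+1} = y_n + z·[6/11·y_n + 5/11·y_{n+1}] ⇒ (1 − 5/11z)y_{n+1} = (1 + 6/11z)y_n
  so R(z) = (1 + 6/11z)/(1 − 5/11z).

Need |R(x)|<1, x<0.
x=-0.37: |R|=0.6833
R=−1: 1+6/11x = −1+5/11x ⇒ -1/11x=2 ⇒ x=2/(-1/11)=-22.0000
Confirm numerically:
  x=-20.646: |R|=0.98815 <1
  x=-12.462: |R|=0.86989 <1
  x=-11.343: |R|=0.84262 <1
  x=-22.182: |R|=1.00149 >1
  x=-22.136: |R|=1.00112 >1
  x=-22.092: |R|=1.00076 >1
Interval (-22.0000, 0).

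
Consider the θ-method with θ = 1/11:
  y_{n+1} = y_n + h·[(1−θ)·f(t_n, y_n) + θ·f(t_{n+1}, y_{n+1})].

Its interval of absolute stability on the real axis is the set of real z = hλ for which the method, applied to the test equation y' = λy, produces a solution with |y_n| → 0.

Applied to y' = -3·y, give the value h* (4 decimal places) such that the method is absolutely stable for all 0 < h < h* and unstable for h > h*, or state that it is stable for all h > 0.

With y'=λy (z=hλ):
  y_{n+1} = y_n + z·[10/11·y_n + 1/11·y_{n+1}] ⇒ (1 − 1/11z)y_{n+1} = (1 + 10/11z)y_n
  ⇒ R(z) = (1 + 10/11z)/(1 − 1/11z).

Boundary: |R(x)|=1, x<0.
x=-0.44: |R|=0.5769
R=−1: 1+10/11x = −1+1/11x ⇒ -9/11x=2 ⇒ x=2/(-9/11)=-2.4444
Confirm numerically:
  x=-2.199: |R|=0.83264 <1
  x=-2.016: |R|=0.70375 <1
  x=-1.556: |R|=0.36317 <1
  x=-1.291: |R|=0.15540 <1
  x=-2.813: |R|=1.24014 >1
  x=-2.649: |R|=1.13488 >1
  x=-2.516: |R|=1.04765 >1
Interval (-2.4444, 0).

(-2.4444,0); λ=-3 ⇒ h* = (22/9)/3 = 0.8148.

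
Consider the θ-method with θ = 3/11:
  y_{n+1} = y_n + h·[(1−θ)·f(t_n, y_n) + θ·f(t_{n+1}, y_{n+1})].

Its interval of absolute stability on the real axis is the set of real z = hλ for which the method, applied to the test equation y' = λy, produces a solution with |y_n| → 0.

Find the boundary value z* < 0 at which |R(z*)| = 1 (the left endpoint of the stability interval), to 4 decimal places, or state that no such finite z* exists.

z* = -4.4000.

Set f=λy, z=hλ:
  y_{n+1} = y_n + z·[8/11·y_n + 3/11·y_{n+1}] ⇒ (1 − 3/11z)y_{n+1} = (1 + 8/11z)y_n
  Hence R(z) = (1 + 8/11z)/(1 − 3/11z).

Solve |R(x)|<1 on ℝ⁻.
x=-1.32: |R|=0.0294
R=−1: 1+8/11x = −1+3/11x ⇒ -5/11x=2 ⇒ x=2/(-5/11)=-4.4000
Confirm numerically:
  x=-4.257: |R|=0.96992 <1
  x=-3.709: |R|=0.84386 <1
  x=-3.572: |R|=0.80936 <1
  x=-2.435: |R|=0.46326 <1
  x=-4.988: |R|=1.11323 >1
  x=-4.572: |R|=1.03480 >1
Stable set (-4.4000, 0).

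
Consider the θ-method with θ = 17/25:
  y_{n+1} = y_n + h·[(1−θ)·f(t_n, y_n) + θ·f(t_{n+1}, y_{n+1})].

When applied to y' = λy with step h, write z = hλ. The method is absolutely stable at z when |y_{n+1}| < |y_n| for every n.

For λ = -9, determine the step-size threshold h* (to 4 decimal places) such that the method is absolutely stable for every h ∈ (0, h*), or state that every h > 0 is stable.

unbounded; (−∞, 0). Any h>0 works for λ=-9.

On y'=λy, z=hλ:
  y_{n+1} = y_n + z·[8/25·y_n + 17/25·y_{n+1}] ⇒ (1 − 17/25z)y_{n+1} = (1 + 8/25z)y_n
  ⇒ R(z) = (1 + 8/25z)/(1 − 17/25z).

Boundary: |R(x)|=1, x<0.
x=-1.08: |R|=0.3773
x=-2: |R|=0.1525
x=-10: |R|=0.2821
x=-100: |R|=0.4493
θ=17/25≥1/2 ⇒ |1+8/25x|<|1−17/25x| ∀x<0 ⇒ stable on all of ℝ⁻.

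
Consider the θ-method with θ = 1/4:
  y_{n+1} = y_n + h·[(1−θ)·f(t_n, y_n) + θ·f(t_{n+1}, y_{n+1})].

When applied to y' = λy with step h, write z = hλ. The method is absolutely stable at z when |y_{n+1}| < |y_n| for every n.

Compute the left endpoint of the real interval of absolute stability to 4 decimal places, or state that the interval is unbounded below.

On y'=λy, z=hλ:
  y_{n+1} = y_n + z·[3/4·y_n + 1/4·y_{n+1}] ⇒ (1 − 1/4z)y_{n+1} = (1 + 3/4z)y_n
  Hence R(z) = (1 + 3/4z)/(1 − 1/4z).

Solve |R(x)|<1 on ℝ⁻.
x=-0.59: |R|=0.4858
R=−1: 1+3/4x = −1+1/4x ⇒ -1/2x=2 ⇒ x=2/(-1/2)=-4.0000
Confirm numerically:
  x=-3.545: |R|=0.87939 <1
  x=-3.506: |R|=0.86837 <1
  x=-3.038: |R|=0.72663 <1
  x=-2.987: |R|=0.71003 <1
  x=-4.238: |R|=1.05778 >1
  x=-4.039: |R|=1.00970 >1
Interval (-4.0000, 0).

z* = -4.0000.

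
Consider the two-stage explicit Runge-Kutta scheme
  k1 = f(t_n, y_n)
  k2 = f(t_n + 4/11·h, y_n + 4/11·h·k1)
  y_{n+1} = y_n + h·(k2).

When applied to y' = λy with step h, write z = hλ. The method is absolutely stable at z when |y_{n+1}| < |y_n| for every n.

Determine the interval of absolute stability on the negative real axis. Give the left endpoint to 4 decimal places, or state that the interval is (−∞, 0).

(-2.7500, 0).

On y'=λy, z=hλ:
  k1=λy_n ⇒ h·k1=z·y_n;  k2=λ(1+4/11z)y_n ⇒ h·k2=z(1+4/11z)y_n
  y_{n+1}/y_n = 1 + z(1+4/11z) = 1 + z + 4/11z²
  so R(z) = 1 + z + 4/11z².

Solve |R(x)|<1 on ℝ⁻.
x=-1.33: |R|=0.3132
R=1: x+4/11x²=0 ⇒ x=−11/4=-2.7500; min R=1−1/(4·4/11)=0.3125>−1
Confirm numerically:
  x=-2.225: |R|=0.57523 <1
  x=-1.985: |R|=0.44781 <1
  x=-1.521: |R|=0.32025 <1
  x=-3.232: |R|=1.56648 >1
  x=-2.776: |R|=1.02625 >1
So |R|<1 on (-2.7500, 0).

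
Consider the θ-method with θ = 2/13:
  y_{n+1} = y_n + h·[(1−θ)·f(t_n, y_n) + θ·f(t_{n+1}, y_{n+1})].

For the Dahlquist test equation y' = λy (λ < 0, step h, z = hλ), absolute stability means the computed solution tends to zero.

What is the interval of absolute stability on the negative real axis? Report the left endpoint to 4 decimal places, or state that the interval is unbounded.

With y'=λy (z=hλ):
  y_{n+1} = y_n + z·[11/13·y_n + 2/13·y_{n+1}] ⇒ (1 − 2/13z)y_{n+1} = (1 + 11/13z)y_n
  so R(z) = (1 + 11/13z)/(1 − 2/13z).

Solve |R(x)|<1 on ℝ⁻.
x=-0.95: |R|=0.1711
R=−1: 1+11/13x = −1+2/13x ⇒ -9/13x=2 ⇒ x=2/(-9/13)=-2.8889
Confirm numerically:
  x=-2.465: |R|=0.78723 <1
  x=-2.296: |R|=0.69668 <1
  x=-1.914: |R|=0.47861 <1
  x=-1.526: |R|=0.23586 <1
  x=-3.435: |R|=1.24736 >1
  x=-3.238: |R|=1.16133 >1
Interval (-2.8889, 0).

(-2.8889, 0).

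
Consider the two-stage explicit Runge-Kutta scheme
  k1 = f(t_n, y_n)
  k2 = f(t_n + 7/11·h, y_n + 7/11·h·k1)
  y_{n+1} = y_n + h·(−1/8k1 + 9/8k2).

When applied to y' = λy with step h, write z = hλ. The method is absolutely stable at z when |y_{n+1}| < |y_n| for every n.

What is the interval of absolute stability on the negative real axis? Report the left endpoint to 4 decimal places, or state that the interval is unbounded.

(-1.3968, 0).

With y'=λy (z=hλ):
  k1=λy_n ⇒ h·k1=z·y_n;  k2=λ(1+7/11z)y_n ⇒ h·k2=z(1+7/11z)y_n
  y_{n+1}/y_n = 1 − 1/8z + 9/8z(1+7/11z) = 1 + z + 63/88z²
  R(z) = 1 + z + 63/88z².

Boundary: |R(x)|=1, x<0.
x=-0.72: |R|=0.6511
R=1: x+63/88x²=0 ⇒ x=−88/63=-1.3968; min R=1−1/(4·63/88)=0.6508>−1
Confirm numerically:
  x=-1.333: |R|=0.93909 <1
  x=-0.715: |R|=0.65099 <1
  x=-0.598: |R|=0.65801 <1
  x=-1.835: |R|=1.57563 >1
  x=-1.761: |R|=1.45912 >1
  x=-1.749: |R|=1.44097 >1
Stable set (-1.3968, 0).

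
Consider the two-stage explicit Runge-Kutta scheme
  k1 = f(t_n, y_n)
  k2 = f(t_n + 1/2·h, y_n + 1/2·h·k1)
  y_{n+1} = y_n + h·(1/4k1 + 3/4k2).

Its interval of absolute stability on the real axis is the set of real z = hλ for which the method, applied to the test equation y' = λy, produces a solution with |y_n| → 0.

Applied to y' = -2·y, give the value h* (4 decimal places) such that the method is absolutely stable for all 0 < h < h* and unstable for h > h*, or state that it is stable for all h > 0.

(-2.6667,0); λ=-2 ⇒ h* = (8/3)/2 = 1.3333.

With y'=λy (z=hλ):
  k1=λy_n ⇒ h·k1=z·y_n;  k2=λ(1+1/2z)y_n ⇒ h·k2=z(1+1/2z)y_n
  y_{n+1}/y_n = 1 + 1/4z + 3/4z(1+1/2z) = 1 + z + 3/8z²
  so R(z) = 1 + z + 3/8z².

Solve |R(x)|<1 on ℝ⁻.
x=-0.85: |R|=0.4209
R=1: x+3/8x²=0 ⇒ x=−8/3=-2.6667; min R=1−1/(4·3/8)=0.3333>−1
Confirm numerically:
  x=-2.280: |R|=0.66940 <1
  x=-1.444: |R|=0.33793 <1
  x=-1.370: |R|=0.33384 <1
  x=-2.715: |R|=1.04921 >1
  x=-2.695: |R|=1.02863 >1
Stable set (-2.6667, 0).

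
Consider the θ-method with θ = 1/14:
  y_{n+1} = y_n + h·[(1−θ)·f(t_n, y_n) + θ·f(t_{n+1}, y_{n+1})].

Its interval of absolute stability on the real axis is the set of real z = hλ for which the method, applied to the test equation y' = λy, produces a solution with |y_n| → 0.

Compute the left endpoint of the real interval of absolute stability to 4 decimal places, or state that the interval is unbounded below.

left endpoint -2.3333.

On y'=λy, z=hλ:
  y_{n+1} = y_n + z·[13/14·y_n + 1/14·y_{n+1}] ⇒ (1 − 1/14z)y_{n+1} = (1 + 13/14z)y_n
  ⇒ R(z) = (1 + 13/14z)/(1 − 1/14z).

Find x<0 with |R(x)|<1.
x=-0.63: |R|=0.3971
R=−1: 1+13/14x = −1+1/14x ⇒ -6/7x=2 ⇒ x=2/(-6/7)=-2.3333
Confirm numerically:
  x=-1.857: |R|=0.63953 <1
  x=-1.565: |R|=0.40765 <1
  x=-1.405: |R|=0.27686 <1
  x=-1.127: |R|=0.04304 <1
  x=-2.824: |R|=1.34998 >1
  x=-2.749: |R|=1.29781 >1
  x=-2.571: |R|=1.17211 >1
Stable set (-2.3333, 0).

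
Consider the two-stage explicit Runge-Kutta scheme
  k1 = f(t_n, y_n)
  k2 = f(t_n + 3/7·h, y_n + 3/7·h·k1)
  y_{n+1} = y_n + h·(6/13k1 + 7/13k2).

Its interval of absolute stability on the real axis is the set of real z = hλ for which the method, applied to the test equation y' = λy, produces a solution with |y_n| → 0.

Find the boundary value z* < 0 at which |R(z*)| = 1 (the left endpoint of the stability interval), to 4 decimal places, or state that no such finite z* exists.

left endpoint -4.3333.

Test eqn y'=λy, z=hλ:
  k1=λy_n ⇒ h·k1=z·y_n;  k2=λ(1+3/7z)y_n ⇒ h·k2=z(1+3/7z)y_n
  y_{n+1}/y_n = 1 + 6/13z + 7/13z(1+3/7z) = 1 + z + 3/13z²
  so R(z) = 1 + z + 3/13z².

Need |R(x)|<1, x<0.
x=-0.5: |R|=0.5577
R=1: x+3/13x²=0 ⇒ x=−13/3=-4.3333; min R=1−1/(4·3/13)=-0.0833>−1
Confirm numerically:
  x=-4.205: |R|=0.87547 <1
  x=-3.382: |R|=0.25752 <1
  x=-2.078: |R|=0.08152 <1
  x=-2.068: |R|=0.08109 <1
  x=-4.924: |R|=1.67118 >1
  x=-4.857: |R|=1.58695 >1
  x=-4.800: |R|=1.51692 >1
Stable set (-4.3333, 0).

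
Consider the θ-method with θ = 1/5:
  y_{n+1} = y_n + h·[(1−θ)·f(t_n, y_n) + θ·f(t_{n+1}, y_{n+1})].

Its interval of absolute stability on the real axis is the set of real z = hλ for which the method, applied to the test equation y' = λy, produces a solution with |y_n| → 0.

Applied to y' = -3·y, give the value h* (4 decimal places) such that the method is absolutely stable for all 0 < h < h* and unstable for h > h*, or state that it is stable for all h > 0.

With y'=λy (z=hλ):
  y_{n+1} = y_n + z·[4/5·y_n + 1/5·y_{n+1}] ⇒ (1 − 1/5z)y_{n+1} = (1 + 4/5z)y_n
  ⇒ R(z) = (1 + 4/5z)/(1 − 1/5z).

Find x<0 with |R(x)|<1.
x=-0.58: |R|=0.4803
R=−1: 1+4/5x = −1+1/5x ⇒ -3/5x=2 ⇒ x=2/(-3/5)=-3.3333
Confirm numerically:
  x=-3.150: |R|=0.93252 <1
  x=-1.881: |R|=0.36681 <1
  x=-1.512: |R|=0.16093 <1
  x=-3.932: |R|=1.20107 >1
  x=-3.822: |R|=1.16618 >1
  x=-3.818: |R|=1.16489 >1
So |R|<1 on (-3.3333, 0).

(-3.3333,0); λ=-3 ⇒ h* = (10/3)/3 = 1.1111.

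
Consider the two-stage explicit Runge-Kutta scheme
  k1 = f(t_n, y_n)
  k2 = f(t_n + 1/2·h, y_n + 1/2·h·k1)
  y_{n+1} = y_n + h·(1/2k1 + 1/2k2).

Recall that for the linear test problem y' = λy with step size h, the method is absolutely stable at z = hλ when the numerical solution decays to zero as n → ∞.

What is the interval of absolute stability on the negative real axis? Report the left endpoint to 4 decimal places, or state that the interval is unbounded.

Test eqn y'=λy, z=hλ:
  k1=λy_n ⇒ h·k1=z·y_n;  k2=λ(1+1/2z)y_n ⇒ h·k2=z(1+1/2z)y_n
  y_{n+1}/y_n = 1 + 1/2z + 1/2z(1+1/2z) = 1 + z + 1/4z²
  R(z) = 1 + z + 1/4z².

Need |R(x)|<1, x<0.
x=-0.97: |R|=0.2652
R=1: x+1/4x²=0 ⇒ x=−4=-4.0000; min R=1−1/(4·1/4)=0.0000>−1
Confirm numerically:
  x=-3.598: |R|=0.63840 <1
  x=-3.069: |R|=0.28569 <1
  x=-2.933: |R|=0.21762 <1
  x=-4.565: |R|=1.64481 >1
  x=-4.273: |R|=1.29163 >1
  x=-4.079: |R|=1.08056 >1
Stable set (-4.0000, 0).

z∈(-4.0000,0).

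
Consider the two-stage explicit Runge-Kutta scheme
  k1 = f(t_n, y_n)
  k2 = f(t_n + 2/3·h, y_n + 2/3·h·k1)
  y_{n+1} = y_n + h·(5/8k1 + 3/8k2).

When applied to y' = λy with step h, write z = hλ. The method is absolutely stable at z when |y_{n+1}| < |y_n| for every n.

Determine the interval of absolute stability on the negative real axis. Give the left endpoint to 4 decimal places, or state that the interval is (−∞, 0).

With y'=λy (z=hλ):
  k1=λy_n ⇒ h·k1=z·y_n;  k2=λ(1+2/3z)y_n ⇒ h·k2=z(1+2/3z)y_n
  y_{n+1}/y_n = 1 + 5/8z + 3/8z(1+2/3z) = 1 + z + 1/4z²
  Hence R(z) = 1 + z + 1/4z².

Solve |R(x)|<1 on ℝ⁻.
x=-0.34: |R|=0.6889
R=1: x+1/4x²=0 ⇒ x=−4=-4.0000; min R=1−1/(4·1/4)=0.0000>−1
Confirm numerically:
  x=-3.900: |R|=0.90250 <1
  x=-3.644: |R|=0.67568 <1
  x=-1.747: |R|=0.01600 <1
  x=-4.567: |R|=1.64737 >1
  x=-4.545: |R|=1.61926 >1
  x=-4.193: |R|=1.20231 >1
Interval (-4.0000, 0).

(-4.0000, 0).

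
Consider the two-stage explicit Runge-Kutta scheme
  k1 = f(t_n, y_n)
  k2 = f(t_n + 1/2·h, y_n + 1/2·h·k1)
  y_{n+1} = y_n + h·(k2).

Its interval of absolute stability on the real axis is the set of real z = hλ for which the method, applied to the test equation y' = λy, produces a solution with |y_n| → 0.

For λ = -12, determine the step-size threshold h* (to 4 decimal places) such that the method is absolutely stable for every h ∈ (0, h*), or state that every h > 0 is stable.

(-2.0000,0); λ=-12 ⇒ h* = (2)/12 = 0.1667.

Set f=λy, z=hλ:
  k1=λy_n ⇒ h·k1=z·y_n;  k2=λ(1+1/2z)y_n ⇒ h·k2=z(1+1/2z)y_n
  y_{n+1}/y_n = 1 + z(1+1/2z) = 1 + z + 1/2z²
  R(z) = 1 + z + 1/2z².

Boundary: |R(x)|=1, x<0.
x=-1.45: |R|=0.6013
R=1: x+1/2x²=0 ⇒ x=−2=-2.0000; min R=1−1/(4·1/2)=0.5000>−1
Confirm numerically:
  x=-1.772: |R|=0.79799 <1
  x=-0.894: |R|=0.50562 <1
  x=-0.824: |R|=0.51549 <1
  x=-2.384: |R|=1.45773 >1
  x=-2.167: |R|=1.18094 >1
  x=-2.071: |R|=1.07352 >1
Stable set (-2.0000, 0).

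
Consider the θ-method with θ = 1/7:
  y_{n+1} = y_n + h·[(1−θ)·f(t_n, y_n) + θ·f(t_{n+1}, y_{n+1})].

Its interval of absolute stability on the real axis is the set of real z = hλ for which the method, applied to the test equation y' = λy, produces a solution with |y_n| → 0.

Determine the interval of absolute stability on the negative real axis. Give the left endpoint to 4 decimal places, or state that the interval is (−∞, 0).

(-2.8000, 0).

Test eqn y'=λy, z=hλ:
  y_{n+1} = y_n + z·[6/7·y_n + 1/7·y_{n+1}] ⇒ (1 − 1/7z)y_{n+1} = (1 + 6/7z)y_n
  ⇒ R(z) = (1 + 6/7z)/(1 − 1/7z).

Need |R(x)|<1, x<0.
x=-1.47: |R|=0.2149
R=−1: 1+6/7x = −1+1/7x ⇒ -5/7x=2 ⇒ x=2/(-5/7)=-2.8000
Confirm numerically:
  x=-2.332: |R|=0.74925 <1
  x=-2.180: |R|=0.66231 <1
  x=-1.613: |R|=0.31093 <1
  x=-3.266: |R|=1.22696 >1
  x=-2.921: |R|=1.06098 >1
So |R|<1 on (-2.8000, 0).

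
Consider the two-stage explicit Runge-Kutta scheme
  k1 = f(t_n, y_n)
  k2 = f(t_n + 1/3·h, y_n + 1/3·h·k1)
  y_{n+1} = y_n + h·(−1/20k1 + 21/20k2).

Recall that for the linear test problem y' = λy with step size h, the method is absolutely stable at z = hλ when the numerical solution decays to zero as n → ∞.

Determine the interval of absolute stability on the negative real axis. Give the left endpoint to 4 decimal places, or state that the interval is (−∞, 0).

On y'=λy, z=hλ:
  k1=λy_n ⇒ h·k1=z·y_n;  k2=λ(1+1/3z)y_n ⇒ h·k2=z(1+1/3z)y_n
  y_{n+1}/y_n = 1 − 1/20z + 21/20z(1+1/3z) = 1 + z + 7/20z²
  Hence R(z) = 1 + z + 7/20z².

Boundary: |R(x)|=1, x<0.
x=-1.79: |R|=0.3314
R=1: x+7/20x²=0 ⇒ x=−20/7=-2.8571; min R=1−1/(4·7/20)=0.2857>−1
Confirm numerically:
  x=-1.929: |R|=0.37336 <1
  x=-1.914: |R|=0.36819 <1
  x=-1.891: |R|=0.36056 <1
  x=-3.044: |R|=1.19908 >1
  x=-3.030: |R|=1.18331 >1
Interval (-2.8571, 0).

(-2.8571, 0).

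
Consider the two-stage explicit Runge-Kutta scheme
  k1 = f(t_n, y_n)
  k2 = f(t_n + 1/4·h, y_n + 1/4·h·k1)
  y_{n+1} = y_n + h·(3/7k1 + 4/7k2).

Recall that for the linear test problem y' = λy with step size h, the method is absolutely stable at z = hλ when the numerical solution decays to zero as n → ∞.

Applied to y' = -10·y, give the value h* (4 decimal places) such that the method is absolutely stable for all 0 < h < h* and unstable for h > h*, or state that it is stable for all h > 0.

Test eqn y'=λy, z=hλ:
  k1=λy_n ⇒ h·k1=z·y_n;  k2=λ(1+1/4z)y_n ⇒ h·k2=z(1+1/4z)y_n
  y_{n+1}/y_n = 1 + 3/7z + 4/7z(1+1/4z) = 1 + z + 1/7z²
  so R(z) = 1 + z + 1/7z².

Solve |R(x)|<1 on ℝ⁻.
x=-0.45: |R|=0.5789
R=1: x+1/7x²=0 ⇒ x=−7=-7.0000; min R=1−1/(4·1/7)=-0.7500>−1
Confirm numerically:
  x=-6.218: |R|=0.30536 <1
  x=-5.871: |R|=0.05309 <1
  x=-5.007: |R|=0.42556 <1
  x=-4.068: |R|=0.70391 <1
  x=-7.494: |R|=1.52886 >1
  x=-7.469: |R|=1.50042 >1
  x=-7.133: |R|=1.13553 >1
Interval (-7.0000, 0).

(-7.0000,0); λ=-10 ⇒ h* = (7)/10 = 0.7000.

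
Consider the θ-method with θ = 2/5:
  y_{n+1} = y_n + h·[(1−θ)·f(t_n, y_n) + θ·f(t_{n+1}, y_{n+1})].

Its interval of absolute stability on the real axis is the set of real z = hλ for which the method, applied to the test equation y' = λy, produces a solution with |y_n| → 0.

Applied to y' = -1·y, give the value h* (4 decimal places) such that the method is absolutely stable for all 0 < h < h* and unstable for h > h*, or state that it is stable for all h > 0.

(-10.0000,0); λ=-1 ⇒ h* = (10)/1 = 10.0000.

With y'=λy (z=hλ):
  y_{n+1} = y_n + z·[3/5·y_n + 2/5·y_{n+1}] ⇒ (1 − 2/5z)y_{n+1} = (1 + 3/5z)y_n
  Hence R(z) = (1 + 3/5z)/(1 − 2/5z).

Find x<0 with |R(x)|<1.
x=-1.68: |R|=0.0048
R=−1: 1+3/5x = −1+2/5x ⇒ -1/5x=2 ⇒ x=2/(-1/5)=-10.0000
Confirm numerically:
  x=-7.014: |R|=0.84307 <1
  x=-6.807: |R|=0.82846 <1
  x=-5.328: |R|=0.70158 <1
  x=-5.154: |R|=0.68343 <1
  x=-10.543: |R|=1.02082 >1
  x=-10.385: |R|=1.01494 >1
  x=-10.249: |R|=1.00977 >1
Stable set (-10.0000, 0).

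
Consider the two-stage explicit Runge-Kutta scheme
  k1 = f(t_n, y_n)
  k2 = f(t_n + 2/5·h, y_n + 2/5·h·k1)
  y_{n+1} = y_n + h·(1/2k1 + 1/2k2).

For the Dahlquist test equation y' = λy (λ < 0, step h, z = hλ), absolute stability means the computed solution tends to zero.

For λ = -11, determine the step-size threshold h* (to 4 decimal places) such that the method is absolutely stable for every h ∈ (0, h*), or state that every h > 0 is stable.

On y'=λy, z=hλ:
  k1=λy_n ⇒ h·k1=z·y_n;  k2=λ(1+2/5z)y_n ⇒ h·k2=z(1+2/5z)y_n
  y_{n+1}/y_n = 1 + 1/2z + 1/2z(1+2/5z) = 1 + z + 1/5z²
  ⇒ R(z) = 1 + z + 1/5z².

Boundary: |R(x)|=1, x<0.
x=-1.78: |R|=0.1463
R=1: x+1/5x²=0 ⇒ x=−5=-5.0000; min R=1−1/(4·1/5)=-0.2500>−1
Confirm numerically:
  x=-4.802: |R|=0.80984 <1
  x=-4.602: |R|=0.63368 <1
  x=-3.042: |R|=0.19125 <1
  x=-5.391: |R|=1.42158 >1
  x=-5.163: |R|=1.16831 >1
Interval (-5.0000, 0).

(-5.0000,0); λ=-11 ⇒ h* = (5)/11 = 0.4545.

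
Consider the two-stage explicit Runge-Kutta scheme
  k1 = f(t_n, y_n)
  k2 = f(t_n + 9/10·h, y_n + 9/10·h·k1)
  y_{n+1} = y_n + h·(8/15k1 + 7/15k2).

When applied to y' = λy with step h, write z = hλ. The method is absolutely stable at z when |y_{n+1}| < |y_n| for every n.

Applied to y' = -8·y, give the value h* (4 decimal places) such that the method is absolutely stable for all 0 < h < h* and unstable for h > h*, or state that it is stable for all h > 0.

(-2.3810,0); λ=-8 ⇒ h* = (50/21)/8 = 0.2976.

With y'=λy (z=hλ):
  k1=λy_n ⇒ h·k1=z·y_n;  k2=λ(1+9/10z)y_n ⇒ h·k2=z(1+9/10z)y_n
  y_{n+1}/y_n = 1 + 8/15z + 7/15z(1+9/10z) = 1 + z + 21/50z²
  R(z) = 1 + z + 21/50z².

Solve |R(x)|<1 on ℝ⁻.
x=-1.19: |R|=0.4048
R=1: x+21/50x²=0 ⇒ x=−50/21=-2.3810; min R=1−1/(4·21/50)=0.4048>−1
Confirm numerically:
  x=-2.360: |R|=0.97923 <1
  x=-1.346: |R|=0.41492 <1
  x=-1.234: |R|=0.40556 <1
  x=-1.076: |R|=0.41027 <1
  x=-2.809: |R|=1.50500 >1
  x=-2.705: |R|=1.36815 >1
  x=-2.457: |R|=1.07848 >1
Interval (-2.3810, 0).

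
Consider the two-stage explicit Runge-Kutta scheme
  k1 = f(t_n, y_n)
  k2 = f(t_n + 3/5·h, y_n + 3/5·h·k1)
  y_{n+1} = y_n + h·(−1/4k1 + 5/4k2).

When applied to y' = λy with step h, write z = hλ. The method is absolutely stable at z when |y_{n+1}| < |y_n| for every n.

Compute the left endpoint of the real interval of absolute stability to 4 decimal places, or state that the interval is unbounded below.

z* = -1.3333.

With y'=λy (z=hλ):
  k1=λy_n ⇒ h·k1=z·y_n;  k2=λ(1+3/5z)y_n ⇒ h·k2=z(1+3/5z)y_n
  y_{n+1}/y_n = 1 − 1/4z + 5/4z(1+3/5z) = 1 + z + 3/4z²
  ⇒ R(z) = 1 + z + 3/4z².

Solve |R(x)|<1 on ℝ⁻.
x=-0.45: |R|=0.7019
R=1: x+3/4x²=0 ⇒ x=−4/3=-1.3333; min R=1−1/(4·3/4)=0.6667>−1
Confirm numerically:
  x=-1.160: |R|=0.84920 <1
  x=-1.147: |R|=0.83971 <1
  x=-0.924: |R|=0.71633 <1
  x=-0.766: |R|=0.67407 <1
  x=-1.749: |R|=1.54525 >1
  x=-1.559: |R|=1.26386 >1
Stable set (-1.3333, 0).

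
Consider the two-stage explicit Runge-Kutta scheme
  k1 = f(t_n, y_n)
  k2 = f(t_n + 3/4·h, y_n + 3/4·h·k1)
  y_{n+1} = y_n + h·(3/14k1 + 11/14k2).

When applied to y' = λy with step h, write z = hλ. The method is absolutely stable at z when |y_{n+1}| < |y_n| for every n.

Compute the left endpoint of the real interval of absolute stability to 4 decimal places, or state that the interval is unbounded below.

left endpoint -1.6970.

With y'=λy (z=hλ):
  k1=λy_n ⇒ h·k1=z·y_n;  k2=λ(1+3/4z)y_n ⇒ h·k2=z(1+3/4z)y_n
  y_{n+1}/y_n = 1 + 3/14z + 11/14z(1+3/4z) = 1 + z + 33/56z²
  Hence R(z) = 1 + z + 33/56z².

Boundary: |R(x)|=1, x<0.
x=-0.45: |R|=0.6693
R=1: x+33/56x²=0 ⇒ x=−56/33=-1.6970; min R=1−1/(4·33/56)=0.5758>−1
Confirm numerically:
  x=-1.278: |R|=0.68447 <1
  x=-1.070: |R|=0.60467 <1
  x=-0.774: |R|=0.57903 <1
  x=-1.931: |R|=1.26631 >1
  x=-1.780: |R|=1.08709 >1
  x=-1.720: |R|=1.02334 >1
Interval (-1.6970, 0).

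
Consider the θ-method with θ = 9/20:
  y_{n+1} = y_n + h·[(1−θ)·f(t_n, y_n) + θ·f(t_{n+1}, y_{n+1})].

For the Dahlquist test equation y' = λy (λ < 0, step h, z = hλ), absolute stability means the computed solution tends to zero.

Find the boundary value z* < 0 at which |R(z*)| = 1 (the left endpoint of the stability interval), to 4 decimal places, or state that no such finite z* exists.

Test eqn y'=λy, z=hλ:
  y_{n+1} = y_n + z·[11/20·y_n + 9/20·y_{n+1}] ⇒ (1 − 9/20z)y_{n+1} = (1 + 11/20z)y_n
  so R(z) = (1 + 11/20z)/(1 − 9/20z).

Need |R(x)|<1, x<0.
x=-1.6: |R|=0.0698
R=−1: 1+11/20x = −1+9/20x ⇒ -1/10x=2 ⇒ x=2/(-1/10)=-20.0000
Confirm numerically:
  x=-14.950: |R|=0.93465 <1
  x=-14.507: |R|=0.92703 <1
  x=-13.531: |R|=0.90875 <1
  x=-9.804: |R|=0.81160 <1
  x=-20.462: |R|=1.00453 >1
  x=-20.165: |R|=1.00164 >1
So |R|<1 on (-20.0000, 0).

z* = -20.0000.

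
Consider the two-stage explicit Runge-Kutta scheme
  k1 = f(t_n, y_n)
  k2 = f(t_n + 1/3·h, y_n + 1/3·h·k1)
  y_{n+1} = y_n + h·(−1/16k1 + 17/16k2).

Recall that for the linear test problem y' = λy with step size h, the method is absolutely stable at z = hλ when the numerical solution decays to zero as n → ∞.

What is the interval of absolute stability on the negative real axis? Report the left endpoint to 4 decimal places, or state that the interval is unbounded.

(-2.8235, 0).

On y'=λy, z=hλ:
  k1=λy_n ⇒ h·k1=z·y_n;  k2=λ(1+1/3z)y_n ⇒ h·k2=z(1+1/3z)y_n
  y_{n+1}/y_n = 1 − 1/16z + 17/16z(1+1/3z) = 1 + z + 17/48z²
  Hence R(z) = 1 + z + 17/48z².

Solve |R(x)|<1 on ℝ⁻.
x=-1.26: |R|=0.3023
R=1: x+17/48x²=0 ⇒ x=−48/17=-2.8235; min R=1−1/(4·17/48)=0.2941>−1
Confirm numerically:
  x=-2.488: |R|=0.70434 <1
  x=-2.458: |R|=0.68179 <1
  x=-2.007: |R|=0.41960 <1
  x=-2.989: |R|=1.17517 >1
  x=-2.917: |R|=1.09656 >1
  x=-2.913: |R|=1.09231 >1
Interval (-2.8235, 0).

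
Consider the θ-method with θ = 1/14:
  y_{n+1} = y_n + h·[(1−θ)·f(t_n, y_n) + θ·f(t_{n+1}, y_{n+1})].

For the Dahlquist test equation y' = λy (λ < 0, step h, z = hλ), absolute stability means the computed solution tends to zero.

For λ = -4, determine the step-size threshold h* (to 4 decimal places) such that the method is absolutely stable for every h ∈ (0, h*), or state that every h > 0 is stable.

(-2.3333,0); λ=-4 ⇒ h* = (7/3)/4 = 0.5833.

With y'=λy (z=hλ):
  y_{n+1} = y_n + z·[13/14·y_n + 1/14·y_{n+1}] ⇒ (1 − 1/14z)y_{n+1} = (1 + 13/14z)y_n
  ⇒ R(z) = (1 + 13/14z)/(1 − 1/14z).

Solve |R(x)|<1 on ℝ⁻.
x=-0.3: |R|=0.7063
R=−1: 1+13/14x = −1+1/14x ⇒ -6/7x=2 ⇒ x=2/(-6/7)=-2.3333
Confirm numerically:
  x=-1.597: |R|=0.43348 <1
  x=-1.576: |R|=0.41654 <1
  x=-1.481: |R|=0.33932 <1
  x=-2.915: |R|=1.41265 >1
  x=-2.802: |R|=1.33472 >1
  x=-2.685: |R|=1.25292 >1
Interval (-2.3333, 0).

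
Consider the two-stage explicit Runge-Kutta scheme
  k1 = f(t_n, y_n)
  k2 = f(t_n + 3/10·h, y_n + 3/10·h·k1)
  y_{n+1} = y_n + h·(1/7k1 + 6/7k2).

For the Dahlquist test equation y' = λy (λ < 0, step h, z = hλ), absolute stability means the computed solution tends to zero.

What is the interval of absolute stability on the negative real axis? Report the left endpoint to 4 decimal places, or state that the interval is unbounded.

Test eqn y'=λy, z=hλ:
  k1=λy_n ⇒ h·k1=z·y_n;  k2=λ(1+3/10z)y_n ⇒ h·k2=z(1+3/10z)y_n
  y_{n+1}/y_n = 1 + 1/7z + 6/7z(1+3/10z) = 1 + z + 9/35z²
  ⇒ R(z) = 1 + z + 9/35z².

Need |R(x)|<1, x<0.
x=-1.71: |R|=0.0419
R=1: x+9/35x²=0 ⇒ x=−35/9=-3.8889; min R=1−1/(4·9/35)=0.0278>−1
Confirm numerically:
  x=-2.999: |R|=0.31374 <1
  x=-2.679: |R|=0.16652 <1
  x=-1.890: |R|=0.02854 <1
  x=-4.438: |R|=1.62665 >1
  x=-4.216: |R|=1.35463 >1
  x=-3.941: |R|=1.05281 >1
So |R|<1 on (-3.8889, 0).

(-3.8889, 0).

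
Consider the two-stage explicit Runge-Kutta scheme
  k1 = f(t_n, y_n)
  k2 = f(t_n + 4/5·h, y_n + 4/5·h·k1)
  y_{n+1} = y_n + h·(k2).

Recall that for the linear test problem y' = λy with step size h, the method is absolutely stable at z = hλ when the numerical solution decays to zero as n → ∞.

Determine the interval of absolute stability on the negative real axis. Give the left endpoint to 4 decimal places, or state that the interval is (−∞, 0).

On y'=λy, z=hλ:
  k1=λy_n ⇒ h·k1=z·y_n;  k2=λ(1+4/5z)y_n ⇒ h·k2=z(1+4/5z)y_n
  y_{n+1}/y_n = 1 + z(1+4/5z) = 1 + z + 4/5z²
  ⇒ R(z) = 1 + z + 4/5z².

Find x<0 with |R(x)|<1.
x=-1.37: |R|=1.1315
R=1: x+4/5x²=0 ⇒ x=−5/4=-1.2500; min R=1−1/(4·4/5)=0.6875>−1
Confirm numerically:
  x=-1.165: |R|=0.92078 <1
  x=-0.965: |R|=0.77998 <1
  x=-0.544: |R|=0.69275 <1
  x=-1.838: |R|=1.86460 >1
  x=-1.468: |R|=1.25602 >1
  x=-1.458: |R|=1.24261 >1
Interval (-1.2500, 0).

(-1.2500, 0).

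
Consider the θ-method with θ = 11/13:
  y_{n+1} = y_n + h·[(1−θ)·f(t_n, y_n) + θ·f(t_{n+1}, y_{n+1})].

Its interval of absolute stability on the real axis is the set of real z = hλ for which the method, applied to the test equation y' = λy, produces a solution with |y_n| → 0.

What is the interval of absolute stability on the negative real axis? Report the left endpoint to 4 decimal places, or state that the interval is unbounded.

interval (−∞, 0).

With y'=λy (z=hλ):
  y_{n+1} = y_n + z·[2/13·y_n + 11/13·y_{n+1}] ⇒ (1 − 11/13z)y_{n+1} = (1 + 2/13z)y_n
  Hence R(z) = (1 + 2/13z)/(1 − 11/13z).

Solve |R(x)|<1 on ℝ⁻.
x=-0.67: |R|=0.5724
x=-2: |R|=0.2571
x=-10: |R|=0.0569
x=-100: |R|=0.1680
θ=11/13≥1/2 ⇒ |1+2/13x|<|1−11/13x| ∀x<0 ⇒ stable on all of ℝ⁻.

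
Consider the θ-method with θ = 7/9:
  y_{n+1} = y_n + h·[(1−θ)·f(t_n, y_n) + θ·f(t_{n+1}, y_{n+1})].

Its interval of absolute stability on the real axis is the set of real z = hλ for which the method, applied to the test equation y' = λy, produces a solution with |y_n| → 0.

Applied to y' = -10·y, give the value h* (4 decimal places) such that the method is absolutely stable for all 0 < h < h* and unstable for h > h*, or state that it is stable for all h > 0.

interval (−∞, 0). Any h>0 works for λ=-10.

With y'=λy (z=hλ):
  y_{n+1} = y_n + z·[2/9·y_n + 7/9·y_{n+1}] ⇒ (1 − 7/9z)y_{n+1} = (1 + 2/9z)y_n
  R(z) = (1 + 2/9z)/(1 − 7/9z).

Find x<0 with |R(x)|<1.
x=-1.76: |R|=0.2570
x=-2: |R|=0.2174
x=-10: |R|=0.1392
x=-100: |R|=0.2694
θ=7/9≥1/2 ⇒ |1+2/9x|<|1−7/9x| ∀x<0 ⇒ stable on all of ℝ⁻.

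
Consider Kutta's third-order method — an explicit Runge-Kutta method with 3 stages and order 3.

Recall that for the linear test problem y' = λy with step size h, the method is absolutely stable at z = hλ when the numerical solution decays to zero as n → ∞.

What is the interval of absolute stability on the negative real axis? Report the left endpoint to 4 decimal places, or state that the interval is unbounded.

(-2.5127, 0).

With y'=λy (z=hλ):
  order 3, 3-stage ⇒ R(z)=1+z+z^2/2+z^3/6
  (e.g. R(-1.18)=0.24236, |R|=0.24236)

Need |R(x)|<1, x<0.
x=-1.18: |R|=0.2424
|R(-2.8)|=1.5387 |R(-0.69)|=0.4933
Bisect:
  x_lo=-3.3172 |R|=2.8991  x_hi=-0.0941 |R|=0.9102
  mid=-1.70565 |R|=0.07805 →hi
  mid=-2.51144 |R|=0.99786 →hi
  mid=-2.91434 |R|=1.79308 →lo
  mid=-2.71289 |R|=1.36072 →lo
  mid=-2.61217 |R|=1.17111 →lo
  mid=-2.56181 |R|=1.08250 →lo
  mid=-2.53662 |R|=1.03969 →lo
  mid=-2.52403 |R|=1.01866 →lo
  ...
  [-2.51282,-2.51262] ⇒ x*=-2.5127
Interval (-2.5127, 0).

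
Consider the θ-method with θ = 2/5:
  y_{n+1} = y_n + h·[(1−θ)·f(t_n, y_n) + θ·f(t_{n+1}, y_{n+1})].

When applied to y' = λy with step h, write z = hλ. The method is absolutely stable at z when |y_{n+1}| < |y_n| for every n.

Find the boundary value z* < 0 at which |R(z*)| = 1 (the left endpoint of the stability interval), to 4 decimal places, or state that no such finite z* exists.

On y'=λy, z=hλ:
  y_{n+1} = y_n + z·[3/5·y_n + 2/5·y_{n+1}] ⇒ (1 − 2/5z)y_{n+1} = (1 + 3/5z)y_n
  Hence R(z) = (1 + 3/5z)/(1 − 2/5z).

Find x<0 with |R(x)|<1.
x=-0.79: |R|=0.3997
R=−1: 1+3/5x = −1+2/5x ⇒ -1/5x=2 ⇒ x=2/(-1/5)=-10.0000
Confirm numerically:
  x=-9.758: |R|=0.99013 <1
  x=-7.808: |R|=0.89367 <1
  x=-6.268: |R|=0.78718 <1
  x=-10.490: |R|=1.01886 >1
  x=-10.485: |R|=1.01868 >1
  x=-10.314: |R|=1.01225 >1
Interval (-10.0000, 0).

left endpoint -10.0000.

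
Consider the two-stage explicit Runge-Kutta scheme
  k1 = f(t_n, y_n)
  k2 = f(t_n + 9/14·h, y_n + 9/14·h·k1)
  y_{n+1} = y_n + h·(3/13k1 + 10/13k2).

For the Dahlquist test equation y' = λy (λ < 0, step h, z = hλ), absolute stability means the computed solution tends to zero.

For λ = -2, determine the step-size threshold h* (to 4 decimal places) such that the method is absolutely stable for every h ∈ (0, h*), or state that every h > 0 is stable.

(-2.0222,0); λ=-2 ⇒ h* = (91/45)/2 = 1.0111.

Test eqn y'=λy, z=hλ:
  k1=λy_n ⇒ h·k1=z·y_n;  k2=λ(1+9/14z)y_n ⇒ h·k2=z(1+9/14z)y_n
  y_{n+1}/y_n = 1 + 3/13z + 10/13z(1+9/14z) = 1 + z + 45/91z²
  ⇒ R(z) = 1 + z + 45/91z².

Find x<0 with |R(x)|<1.
x=-1.13: |R|=0.5014
R=1: x+45/91x²=0 ⇒ x=−91/45=-2.0222; min R=1−1/(4·45/91)=0.4944>−1
Confirm numerically:
  x=-1.409: |R|=0.57273 <1
  x=-0.830: |R|=0.51066 <1
  x=-0.810: |R|=0.51445 <1
  x=-2.564: |R|=1.68693 >1
  x=-2.560: |R|=1.68079 >1
  x=-2.353: |R|=1.38488 >1
Stable set (-2.0222, 0).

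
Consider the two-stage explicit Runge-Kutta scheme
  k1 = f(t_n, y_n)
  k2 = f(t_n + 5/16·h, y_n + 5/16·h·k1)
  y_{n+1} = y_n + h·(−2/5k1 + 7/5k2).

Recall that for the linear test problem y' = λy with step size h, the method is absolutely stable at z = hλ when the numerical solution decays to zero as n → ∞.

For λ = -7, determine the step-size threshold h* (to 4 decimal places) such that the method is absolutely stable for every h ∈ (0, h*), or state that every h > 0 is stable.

(-2.2857,0); λ=-7 ⇒ h* = (16/7)/7 = 0.3265.

On y'=λy, z=hλ:
  k1=λy_n ⇒ h·k1=z·y_n;  k2=λ(1+5/16z)y_n ⇒ h·k2=z(1+5/16z)y_n
  y_{n+1}/y_n = 1 − 2/5z + 7/5z(1+5/16z) = 1 + z + 7/16z²
  Hence R(z) = 1 + z + 7/16z².

Solve |R(x)|<1 on ℝ⁻.
x=-0.83: |R|=0.4714
R=1: x+7/16x²=0 ⇒ x=−16/7=-2.2857; min R=1−1/(4·7/16)=0.4286>−1
Confirm numerically:
  x=-2.245: |R|=0.96001 <1
  x=-2.196: |R|=0.91381 <1
  x=-1.002: |R|=0.43725 <1
  x=-2.815: |R|=1.65185 >1
  x=-2.713: |R|=1.50716 >1
  x=-2.639: |R|=1.40789 >1
Stable set (-2.2857, 0).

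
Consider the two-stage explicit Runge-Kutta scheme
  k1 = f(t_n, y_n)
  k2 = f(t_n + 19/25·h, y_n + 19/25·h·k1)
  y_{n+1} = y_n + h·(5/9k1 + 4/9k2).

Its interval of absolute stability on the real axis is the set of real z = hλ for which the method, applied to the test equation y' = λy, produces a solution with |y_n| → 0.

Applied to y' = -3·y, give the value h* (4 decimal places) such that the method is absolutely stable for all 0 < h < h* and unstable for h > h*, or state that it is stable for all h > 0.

(-2.9605,0); λ=-3 ⇒ h* = (225/76)/3 = 0.9868.

Test eqn y'=λy, z=hλ:
  k1=λy_n ⇒ h·k1=z·y_n;  k2=λ(1+19/25z)y_n ⇒ h·k2=z(1+19/25z)y_n
  y_{n+1}/y_n = 1 + 5/9z + 4/9z(1+19/25z) = 1 + z + 76/225z²
  R(z) = 1 + z + 76/225z².

Need |R(x)|<1, x<0.
x=-1.57: |R|=0.2626
R=1: x+76/225x²=0 ⇒ x=−225/76=-2.9605; min R=1−1/(4·76/225)=0.2599>−1
Confirm numerically:
  x=-2.767: |R|=0.81912 <1
  x=-2.664: |R|=0.73317 <1
  x=-2.442: |R|=0.57229 <1
  x=-1.795: |R|=0.29333 <1
  x=-3.373: |R|=1.46994 >1
  x=-3.201: |R|=1.26001 >1
Interval (-2.9605, 0).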